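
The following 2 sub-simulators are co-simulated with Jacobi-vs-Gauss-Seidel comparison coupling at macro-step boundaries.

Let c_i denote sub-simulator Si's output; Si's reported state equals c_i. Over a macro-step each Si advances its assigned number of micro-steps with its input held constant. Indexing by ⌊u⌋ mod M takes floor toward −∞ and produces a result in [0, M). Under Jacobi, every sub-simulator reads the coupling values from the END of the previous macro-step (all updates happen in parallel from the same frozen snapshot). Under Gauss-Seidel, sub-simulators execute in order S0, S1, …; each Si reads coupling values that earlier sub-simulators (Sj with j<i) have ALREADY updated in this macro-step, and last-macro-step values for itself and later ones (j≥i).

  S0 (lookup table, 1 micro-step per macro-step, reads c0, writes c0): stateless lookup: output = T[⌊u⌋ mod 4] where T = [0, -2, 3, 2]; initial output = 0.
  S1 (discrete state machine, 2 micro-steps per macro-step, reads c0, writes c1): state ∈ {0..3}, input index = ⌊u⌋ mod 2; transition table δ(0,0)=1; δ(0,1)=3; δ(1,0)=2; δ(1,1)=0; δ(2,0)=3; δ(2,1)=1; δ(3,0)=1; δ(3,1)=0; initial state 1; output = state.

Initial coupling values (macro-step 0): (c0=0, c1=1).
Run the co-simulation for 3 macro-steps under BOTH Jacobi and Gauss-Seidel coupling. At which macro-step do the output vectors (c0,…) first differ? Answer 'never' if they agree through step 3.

[Jacobi] macro 1: S0 reads c0=0 → after 1×micro: 0; S1 reads c0=0 → after 2×micro: 3 ⇒ (c0=0, c1=3)
[Jacobi] macro 2: S0 reads c0=0 → after 1×micro: 0; S1 reads c0=0 → after 2×micro: 2 ⇒ (c0=0, c1=2)
[Jacobi] macro 3: S0 reads c0=0 → after 1×micro: 0; S1 reads c0=0 → after 2×micro: 1 ⇒ (c0=0, c1=1)
[Gauss-Seidel] macro 1: S0 reads c0=0 → after 1×micro: 0; S1 reads c0=0 → after 2×micro: 3 ⇒ (c0=0, c1=3)
[Gauss-Seidel] macro 2: S0 reads c0=0 → after 1×micro: 0; S1 reads c0=0 → after 2×micro: 2 ⇒ (c0=0, c1=2)
[Gauss-Seidel] macro 3: S0 reads c0=0 → after 1×micro: 0; S1 reads c0=0 → after 2×micro: 1 ⇒ (c0=0, c1=1)

first divergence at macro-step: never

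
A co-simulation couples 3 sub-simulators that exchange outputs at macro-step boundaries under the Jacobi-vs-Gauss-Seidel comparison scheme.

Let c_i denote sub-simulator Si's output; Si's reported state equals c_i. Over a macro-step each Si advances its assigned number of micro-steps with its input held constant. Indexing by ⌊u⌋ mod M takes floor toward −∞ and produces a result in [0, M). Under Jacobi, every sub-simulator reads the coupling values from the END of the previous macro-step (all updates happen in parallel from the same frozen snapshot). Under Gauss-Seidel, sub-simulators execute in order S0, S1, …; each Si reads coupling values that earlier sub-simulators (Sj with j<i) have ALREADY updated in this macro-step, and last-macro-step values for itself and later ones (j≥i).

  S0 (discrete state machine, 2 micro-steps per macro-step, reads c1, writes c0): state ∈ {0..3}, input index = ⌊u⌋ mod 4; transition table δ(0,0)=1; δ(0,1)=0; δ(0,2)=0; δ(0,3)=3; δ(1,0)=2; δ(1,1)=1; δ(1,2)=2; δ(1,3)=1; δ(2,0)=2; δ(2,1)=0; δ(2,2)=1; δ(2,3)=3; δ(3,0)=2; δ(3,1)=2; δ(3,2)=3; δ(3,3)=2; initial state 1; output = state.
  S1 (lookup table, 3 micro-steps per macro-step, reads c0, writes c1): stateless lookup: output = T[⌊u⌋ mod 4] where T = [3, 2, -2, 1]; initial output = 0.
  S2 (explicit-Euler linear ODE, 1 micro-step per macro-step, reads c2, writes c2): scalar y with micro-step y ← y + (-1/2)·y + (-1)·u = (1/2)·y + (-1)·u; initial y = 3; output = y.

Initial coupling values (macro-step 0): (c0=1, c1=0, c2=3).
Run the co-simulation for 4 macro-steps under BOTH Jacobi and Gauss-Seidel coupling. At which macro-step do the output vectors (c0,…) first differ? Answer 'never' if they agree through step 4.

first divergence at macro-step: 1

[Jacobi] macro 1: S0 reads c1=0 → after 2×micro: 2; S1 reads c0=1 → after 3×micro: 2; S2 reads c2=3 → after 1×micro: -3/2 ⇒ (c0=2, c1=2, c2=-3/2)
[Jacobi] macro 2: S0 reads c1=2 → after 2×micro: 2; S1 reads c0=2 → after 3×micro: -2; S2 reads c2=-3/2 → after 1×micro: 3/4 ⇒ (c0=2, c1=-2, c2=3/4)
[Jacobi] macro 3: S0 reads c1=-2 → after 2×micro: 2; S1 reads c0=2 → after 3×micro: -2; S2 reads c2=3/4 → after 1×micro: -3/8 ⇒ (c0=2, c1=-2, c2=-3/8)
[Jacobi] macro 4: S0 reads c1=-2 → after 2×micro: 2; S1 reads c0=2 → after 3×micro: -2; S2 reads c2=-3/8 → after 1×micro: 3/16 ⇒ (c0=2, c1=-2, c2=3/16)
[Gauss-Seidel] macro 1: S0 reads c1=0 → after 2×micro: 2; S1 reads c0=2 → after 3×micro: -2; S2 reads c2=3 → after 1×micro: -3/2 ⇒ (c0=2, c1=-2, c2=-3/2)
[Gauss-Seidel] macro 2: S0 reads c1=-2 → after 2×micro: 2; S1 reads c0=2 → after 3×micro: -2; S2 reads c2=-3/2 → after 1×micro: 3/4 ⇒ (c0=2, c1=-2, c2=3/4)
[Gauss-Seidel] macro 3: S0 reads c1=-2 → after 2×micro: 2; S1 reads c0=2 → after 3×micro: -2; S2 reads c2=3/4 → after 1×micro: -3/8 ⇒ (c0=2, c1=-2, c2=-3/8)
[Gauss-Seidel] macro 4: S0 reads c1=-2 → after 2×micro: 2; S1 reads c0=2 → after 3×micro: -2; S2 reads c2=-3/8 → after 1×micro: 3/16 ⇒ (c0=2, c1=-2, c2=3/16)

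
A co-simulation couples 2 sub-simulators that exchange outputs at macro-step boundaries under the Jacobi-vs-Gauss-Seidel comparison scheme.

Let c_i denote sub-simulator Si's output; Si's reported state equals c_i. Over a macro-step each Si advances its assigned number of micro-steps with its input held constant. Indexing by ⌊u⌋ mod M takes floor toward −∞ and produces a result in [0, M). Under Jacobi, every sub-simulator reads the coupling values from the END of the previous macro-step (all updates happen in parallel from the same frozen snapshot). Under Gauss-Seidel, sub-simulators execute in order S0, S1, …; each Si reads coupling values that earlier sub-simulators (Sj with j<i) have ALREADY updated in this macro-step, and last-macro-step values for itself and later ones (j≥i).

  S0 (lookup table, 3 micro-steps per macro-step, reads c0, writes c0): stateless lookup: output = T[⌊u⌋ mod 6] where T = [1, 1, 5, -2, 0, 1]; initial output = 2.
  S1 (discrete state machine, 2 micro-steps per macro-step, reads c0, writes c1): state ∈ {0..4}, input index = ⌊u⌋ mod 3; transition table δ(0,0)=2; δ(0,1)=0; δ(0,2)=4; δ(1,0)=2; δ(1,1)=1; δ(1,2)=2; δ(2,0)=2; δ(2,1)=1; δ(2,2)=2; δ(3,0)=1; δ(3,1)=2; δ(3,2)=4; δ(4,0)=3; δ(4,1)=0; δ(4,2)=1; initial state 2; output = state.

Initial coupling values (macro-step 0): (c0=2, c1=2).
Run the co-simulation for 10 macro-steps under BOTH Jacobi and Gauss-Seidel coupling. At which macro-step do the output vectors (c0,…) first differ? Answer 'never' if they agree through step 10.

first divergence at macro-step: 2

[Jacobi] macro 1: S0 reads c0=2 → after 3×micro: 5; S1 reads c0=2 → after 2×micro: 2 ⇒ (c0=5, c1=2)
[Jacobi] macro 2: S0 reads c0=5 → after 3×micro: 1; S1 reads c0=5 → after 2×micro: 2 ⇒ (c0=1, c1=2)
[Jacobi] macro 3: S0 reads c0=1 → after 3×micro: 1; S1 reads c0=1 → after 2×micro: 1 ⇒ (c0=1, c1=1)
[Jacobi] macro 4: S0 reads c0=1 → after 3×micro: 1; S1 reads c0=1 → after 2×micro: 1 ⇒ (c0=1, c1=1)
[Jacobi] macro 5: S0 reads c0=1 → after 3×micro: 1; S1 reads c0=1 → after 2×micro: 1 ⇒ (c0=1, c1=1)
[Jacobi] macro 6: S0 reads c0=1 → after 3×micro: 1; S1 reads c0=1 → after 2×micro: 1 ⇒ (c0=1, c1=1)
[Jacobi] macro 7: S0 reads c0=1 → after 3×micro: 1; S1 reads c0=1 → after 2×micro: 1 ⇒ (c0=1, c1=1)
[Jacobi] macro 8: S0 reads c0=1 → after 3×micro: 1; S1 reads c0=1 → after 2×micro: 1 ⇒ (c0=1, c1=1)
[Jacobi] macro 9: S0 reads c0=1 → after 3×micro: 1; S1 reads c0=1 → after 2×micro: 1 ⇒ (c0=1, c1=1)
[Jacobi] macro 10: S0 reads c0=1 → after 3×micro: 1; S1 reads c0=1 → after 2×micro: 1 ⇒ (c0=1, c1=1)
[Gauss-Seidel] macro 1: S0 reads c0=2 → after 3×micro: 5; S1 reads c0=5 → after 2×micro: 2 ⇒ (c0=5, c1=2)
[Gauss-Seidel] macro 2: S0 reads c0=5 → after 3×micro: 1; S1 reads c0=1 → after 2×micro: 1 ⇒ (c0=1, c1=1)
[Gauss-Seidel] macro 3: S0 reads c0=1 → after 3×micro: 1; S1 reads c0=1 → after 2×micro: 1 ⇒ (c0=1, c1=1)
[Gauss-Seidel] macro 4: S0 reads c0=1 → after 3×micro: 1; S1 reads c0=1 → after 2×micro: 1 ⇒ (c0=1, c1=1)
[Gauss-Seidel] macro 5: S0 reads c0=1 → after 3×micro: 1; S1 reads c0=1 → after 2×micro: 1 ⇒ (c0=1, c1=1)
[Gauss-Seidel] macro 6: S0 reads c0=1 → after 3×micro: 1; S1 reads c0=1 → after 2×micro: 1 ⇒ (c0=1, c1=1)
[Gauss-Seidel] macro 7: S0 reads c0=1 → after 3×micro: 1; S1 reads c0=1 → after 2×micro: 1 ⇒ (c0=1, c1=1)
[Gauss-Seidel] macro 8: S0 reads c0=1 → after 3×micro: 1; S1 reads c0=1 → after 2×micro: 1 ⇒ (c0=1, c1=1)
[Gauss-Seidel] macro 9: S0 reads c0=1 → after 3×micro: 1; S1 reads c0=1 → after 2×micro: 1 ⇒ (c0=1, c1=1)
[Gauss-Seidel] macro 10: S0 reads c0=1 → after 3×micro: 1; S1 reads c0=1 → after 2×micro: 1 ⇒ (c0=1, c1=1)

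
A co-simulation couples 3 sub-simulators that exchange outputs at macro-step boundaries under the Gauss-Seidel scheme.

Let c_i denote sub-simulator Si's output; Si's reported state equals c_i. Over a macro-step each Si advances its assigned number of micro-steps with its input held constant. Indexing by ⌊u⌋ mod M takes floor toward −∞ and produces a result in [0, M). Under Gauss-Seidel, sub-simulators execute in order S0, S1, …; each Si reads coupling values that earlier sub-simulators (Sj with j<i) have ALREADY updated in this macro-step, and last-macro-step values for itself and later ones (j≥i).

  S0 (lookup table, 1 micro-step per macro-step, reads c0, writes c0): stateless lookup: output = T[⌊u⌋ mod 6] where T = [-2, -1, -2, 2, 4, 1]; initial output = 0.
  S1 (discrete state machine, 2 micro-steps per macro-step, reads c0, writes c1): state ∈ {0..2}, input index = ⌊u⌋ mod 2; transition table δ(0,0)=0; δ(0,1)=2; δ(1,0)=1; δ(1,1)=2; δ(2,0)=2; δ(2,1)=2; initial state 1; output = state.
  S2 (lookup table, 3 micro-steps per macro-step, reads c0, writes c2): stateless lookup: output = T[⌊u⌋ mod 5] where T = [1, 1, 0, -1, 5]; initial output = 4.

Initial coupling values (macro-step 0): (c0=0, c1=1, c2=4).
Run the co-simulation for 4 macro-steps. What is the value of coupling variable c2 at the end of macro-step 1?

c2 at macro-step 1 = -1

macro 1: S0 reads c0=0 → after 1×micro: -2; S1 reads c0=-2 → after 2×micro: 1; S2 reads c0=-2 → after 3×micro: -1 ⇒ (c0=-2, c1=1, c2=-1)
macro 2: S0 reads c0=-2 → after 1×micro: 4; S1 reads c0=4 → after 2×micro: 1; S2 reads c0=4 → after 3×micro: 5 ⇒ (c0=4, c1=1, c2=5)
macro 3: S0 reads c0=4 → after 1×micro: 4; S1 reads c0=4 → after 2×micro: 1; S2 reads c0=4 → after 3×micro: 5 ⇒ (c0=4, c1=1, c2=5)
macro 4: S0 reads c0=4 → after 1×micro: 4; S1 reads c0=4 → after 2×micro: 1; S2 reads c0=4 → after 3×micro: 5 ⇒ (c0=4, c1=1, c2=5)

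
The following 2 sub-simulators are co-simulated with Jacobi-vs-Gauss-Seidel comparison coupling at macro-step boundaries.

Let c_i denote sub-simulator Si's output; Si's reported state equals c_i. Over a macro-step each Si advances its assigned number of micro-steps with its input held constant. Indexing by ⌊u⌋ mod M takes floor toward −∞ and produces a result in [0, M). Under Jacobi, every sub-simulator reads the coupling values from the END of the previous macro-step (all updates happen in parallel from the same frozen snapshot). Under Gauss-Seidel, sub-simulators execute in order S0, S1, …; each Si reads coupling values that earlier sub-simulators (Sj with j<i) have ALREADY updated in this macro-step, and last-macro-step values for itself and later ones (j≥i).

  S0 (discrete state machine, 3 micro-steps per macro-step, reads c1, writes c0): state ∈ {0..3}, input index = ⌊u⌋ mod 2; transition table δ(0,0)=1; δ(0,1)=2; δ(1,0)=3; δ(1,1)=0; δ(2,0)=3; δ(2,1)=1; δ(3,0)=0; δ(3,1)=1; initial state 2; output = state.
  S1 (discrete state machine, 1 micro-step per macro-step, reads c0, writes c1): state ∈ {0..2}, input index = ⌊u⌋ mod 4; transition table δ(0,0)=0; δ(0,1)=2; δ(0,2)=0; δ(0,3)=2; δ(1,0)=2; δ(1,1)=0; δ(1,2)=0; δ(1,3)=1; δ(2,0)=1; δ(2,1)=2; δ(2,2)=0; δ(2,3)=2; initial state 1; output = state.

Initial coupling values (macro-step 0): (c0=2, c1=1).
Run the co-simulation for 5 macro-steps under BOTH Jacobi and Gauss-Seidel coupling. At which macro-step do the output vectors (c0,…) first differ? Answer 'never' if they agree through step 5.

[Jacobi] macro 1: S0 reads c1=1 → after 3×micro: 2; S1 reads c0=2 → after 1×micro: 0 ⇒ (c0=2, c1=0)
[Jacobi] macro 2: S0 reads c1=0 → after 3×micro: 1; S1 reads c0=2 → after 1×micro: 0 ⇒ (c0=1, c1=0)
[Jacobi] macro 3: S0 reads c1=0 → after 3×micro: 1; S1 reads c0=1 → after 1×micro: 2 ⇒ (c0=1, c1=2)
[Jacobi] macro 4: S0 reads c1=2 → after 3×micro: 1; S1 reads c0=1 → after 1×micro: 2 ⇒ (c0=1, c1=2)
[Jacobi] macro 5: S0 reads c1=2 → after 3×micro: 1; S1 reads c0=1 → after 1×micro: 2 ⇒ (c0=1, c1=2)
[Gauss-Seidel] macro 1: S0 reads c1=1 → after 3×micro: 2; S1 reads c0=2 → after 1×micro: 0 ⇒ (c0=2, c1=0)
[Gauss-Seidel] macro 2: S0 reads c1=0 → after 3×micro: 1; S1 reads c0=1 → after 1×micro: 2 ⇒ (c0=1, c1=2)
[Gauss-Seidel] macro 3: S0 reads c1=2 → after 3×micro: 1; S1 reads c0=1 → after 1×micro: 2 ⇒ (c0=1, c1=2)
[Gauss-Seidel] macro 4: S0 reads c1=2 → after 3×micro: 1; S1 reads c0=1 → after 1×micro: 2 ⇒ (c0=1, c1=2)
[Gauss-Seidel] macro 5: S0 reads c1=2 → after 3×micro: 1; S1 reads c0=1 → after 1×micro: 2 ⇒ (c0=1, c1=2)

first divergence at macro-step: 2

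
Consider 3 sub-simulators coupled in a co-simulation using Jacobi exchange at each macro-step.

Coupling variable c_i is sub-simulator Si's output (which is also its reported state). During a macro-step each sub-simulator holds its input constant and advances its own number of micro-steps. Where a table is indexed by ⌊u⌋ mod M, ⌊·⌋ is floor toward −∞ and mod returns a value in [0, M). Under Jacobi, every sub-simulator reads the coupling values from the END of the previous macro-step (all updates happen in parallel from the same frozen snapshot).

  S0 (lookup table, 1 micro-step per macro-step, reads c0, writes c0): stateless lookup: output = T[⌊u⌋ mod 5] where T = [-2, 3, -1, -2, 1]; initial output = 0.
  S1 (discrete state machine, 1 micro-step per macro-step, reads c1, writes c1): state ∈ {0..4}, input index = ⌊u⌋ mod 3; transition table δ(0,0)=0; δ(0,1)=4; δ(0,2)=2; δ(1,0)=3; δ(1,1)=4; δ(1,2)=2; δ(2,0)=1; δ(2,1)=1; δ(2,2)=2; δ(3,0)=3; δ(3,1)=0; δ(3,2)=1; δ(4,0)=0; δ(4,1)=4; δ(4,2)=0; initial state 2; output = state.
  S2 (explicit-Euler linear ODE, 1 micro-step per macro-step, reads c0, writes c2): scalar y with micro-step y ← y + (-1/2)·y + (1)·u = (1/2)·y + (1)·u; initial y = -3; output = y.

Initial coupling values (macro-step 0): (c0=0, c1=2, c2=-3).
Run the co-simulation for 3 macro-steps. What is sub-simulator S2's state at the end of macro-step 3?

macro 1: S0 reads c0=0 → after 1×micro: -2; S1 reads c1=2 → after 1×micro: 2; S2 reads c0=0 → after 1×micro: -3/2 ⇒ (c0=-2, c1=2, c2=-3/2)
macro 2: S0 reads c0=-2 → after 1×micro: -2; S1 reads c1=2 → after 1×micro: 2; S2 reads c0=-2 → after 1×micro: -11/4 ⇒ (c0=-2, c1=2, c2=-11/4)
macro 3: S0 reads c0=-2 → after 1×micro: -2; S1 reads c1=2 → after 1×micro: 2; S2 reads c0=-2 → after 1×micro: -27/8 ⇒ (c0=-2, c1=2, c2=-27/8)

S2 state at macro-step 3 = -27/8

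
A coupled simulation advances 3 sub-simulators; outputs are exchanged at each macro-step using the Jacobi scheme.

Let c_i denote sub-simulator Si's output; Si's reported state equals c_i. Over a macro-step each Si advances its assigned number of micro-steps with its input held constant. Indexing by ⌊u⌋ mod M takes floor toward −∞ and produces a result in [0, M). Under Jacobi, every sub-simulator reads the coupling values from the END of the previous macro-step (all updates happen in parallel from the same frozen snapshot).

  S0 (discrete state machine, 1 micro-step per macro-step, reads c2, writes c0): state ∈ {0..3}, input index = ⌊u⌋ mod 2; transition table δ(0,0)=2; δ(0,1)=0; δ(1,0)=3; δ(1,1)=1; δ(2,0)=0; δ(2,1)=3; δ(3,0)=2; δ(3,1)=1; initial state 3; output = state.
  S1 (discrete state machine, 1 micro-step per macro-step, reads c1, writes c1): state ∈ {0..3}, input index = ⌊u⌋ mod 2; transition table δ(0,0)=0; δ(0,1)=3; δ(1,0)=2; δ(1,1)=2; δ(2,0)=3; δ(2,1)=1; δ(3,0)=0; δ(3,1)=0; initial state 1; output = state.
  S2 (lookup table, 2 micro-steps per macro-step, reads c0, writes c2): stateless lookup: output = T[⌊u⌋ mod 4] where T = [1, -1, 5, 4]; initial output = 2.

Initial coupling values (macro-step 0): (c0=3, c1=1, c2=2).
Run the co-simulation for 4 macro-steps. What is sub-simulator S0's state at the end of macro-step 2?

S0 state at macro-step 2 = 0

macro 1: S0 reads c2=2 → after 1×micro: 2; S1 reads c1=1 → after 1×micro: 2; S2 reads c0=3 → after 2×micro: 4 ⇒ (c0=2, c1=2, c2=4)
macro 2: S0 reads c2=4 → after 1×micro: 0; S1 reads c1=2 → after 1×micro: 3; S2 reads c0=2 → after 2×micro: 5 ⇒ (c0=0, c1=3, c2=5)
macro 3: S0 reads c2=5 → after 1×micro: 0; S1 reads c1=3 → after 1×micro: 0; S2 reads c0=0 → after 2×micro: 1 ⇒ (c0=0, c1=0, c2=1)
macro 4: S0 reads c2=1 → after 1×micro: 0; S1 reads c1=0 → after 1×micro: 0; S2 reads c0=0 → after 2×micro: 1 ⇒ (c0=0, c1=0, c2=1)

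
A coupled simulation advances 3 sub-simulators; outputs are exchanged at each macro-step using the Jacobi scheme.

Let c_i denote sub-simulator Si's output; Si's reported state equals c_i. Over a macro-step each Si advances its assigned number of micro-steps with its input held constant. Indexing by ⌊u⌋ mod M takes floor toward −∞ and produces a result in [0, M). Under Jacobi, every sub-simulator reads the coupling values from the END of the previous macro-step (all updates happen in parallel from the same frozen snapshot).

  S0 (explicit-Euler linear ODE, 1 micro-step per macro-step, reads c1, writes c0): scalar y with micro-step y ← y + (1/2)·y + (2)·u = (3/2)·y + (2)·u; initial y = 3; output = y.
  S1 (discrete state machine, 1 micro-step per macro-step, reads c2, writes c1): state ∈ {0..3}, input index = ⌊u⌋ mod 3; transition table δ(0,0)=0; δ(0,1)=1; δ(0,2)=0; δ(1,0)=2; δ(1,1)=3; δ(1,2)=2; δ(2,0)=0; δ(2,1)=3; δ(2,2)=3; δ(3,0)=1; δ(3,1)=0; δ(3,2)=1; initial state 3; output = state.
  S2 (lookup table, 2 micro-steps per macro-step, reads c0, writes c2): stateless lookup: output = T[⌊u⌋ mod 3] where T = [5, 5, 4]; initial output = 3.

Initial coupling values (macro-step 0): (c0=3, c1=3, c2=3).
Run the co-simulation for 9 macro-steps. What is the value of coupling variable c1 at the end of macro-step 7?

c1 at macro-step 7 = 1

macro 1: S0 reads c1=3 → after 1×micro: 21/2; S1 reads c2=3 → after 1×micro: 1; S2 reads c0=3 → after 2×micro: 5 ⇒ (c0=21/2, c1=1, c2=5)
macro 2: S0 reads c1=1 → after 1×micro: 71/4; S1 reads c2=5 → after 1×micro: 2; S2 reads c0=21/2 → after 2×micro: 5 ⇒ (c0=71/4, c1=2, c2=5)
macro 3: S0 reads c1=2 → after 1×micro: 245/8; S1 reads c2=5 → after 1×micro: 3; S2 reads c0=71/4 → after 2×micro: 4 ⇒ (c0=245/8, c1=3, c2=4)
macro 4: S0 reads c1=3 → after 1×micro: 831/16; S1 reads c2=4 → after 1×micro: 0; S2 reads c0=245/8 → after 2×micro: 5 ⇒ (c0=831/16, c1=0, c2=5)
macro 5: S0 reads c1=0 → after 1×micro: 2493/32; S1 reads c2=5 → after 1×micro: 0; S2 reads c0=831/16 → after 2×micro: 5 ⇒ (c0=2493/32, c1=0, c2=5)
macro 6: S0 reads c1=0 → after 1×micro: 7479/64; S1 reads c2=5 → after 1×micro: 0; S2 reads c0=2493/32 → after 2×micro: 4 ⇒ (c0=7479/64, c1=0, c2=4)
macro 7: S0 reads c1=0 → after 1×micro: 22437/128; S1 reads c2=4 → after 1×micro: 1; S2 reads c0=7479/64 → after 2×micro: 4 ⇒ (c0=22437/128, c1=1, c2=4)
macro 8: S0 reads c1=1 → after 1×micro: 67823/256; S1 reads c2=4 → after 1×micro: 3; S2 reads c0=22437/128 → after 2×micro: 5 ⇒ (c0=67823/256, c1=3, c2=5)
macro 9: S0 reads c1=3 → after 1×micro: 206541/512; S1 reads c2=5 → after 1×micro: 1; S2 reads c0=67823/256 → after 2×micro: 5 ⇒ (c0=206541/512, c1=1, c2=5)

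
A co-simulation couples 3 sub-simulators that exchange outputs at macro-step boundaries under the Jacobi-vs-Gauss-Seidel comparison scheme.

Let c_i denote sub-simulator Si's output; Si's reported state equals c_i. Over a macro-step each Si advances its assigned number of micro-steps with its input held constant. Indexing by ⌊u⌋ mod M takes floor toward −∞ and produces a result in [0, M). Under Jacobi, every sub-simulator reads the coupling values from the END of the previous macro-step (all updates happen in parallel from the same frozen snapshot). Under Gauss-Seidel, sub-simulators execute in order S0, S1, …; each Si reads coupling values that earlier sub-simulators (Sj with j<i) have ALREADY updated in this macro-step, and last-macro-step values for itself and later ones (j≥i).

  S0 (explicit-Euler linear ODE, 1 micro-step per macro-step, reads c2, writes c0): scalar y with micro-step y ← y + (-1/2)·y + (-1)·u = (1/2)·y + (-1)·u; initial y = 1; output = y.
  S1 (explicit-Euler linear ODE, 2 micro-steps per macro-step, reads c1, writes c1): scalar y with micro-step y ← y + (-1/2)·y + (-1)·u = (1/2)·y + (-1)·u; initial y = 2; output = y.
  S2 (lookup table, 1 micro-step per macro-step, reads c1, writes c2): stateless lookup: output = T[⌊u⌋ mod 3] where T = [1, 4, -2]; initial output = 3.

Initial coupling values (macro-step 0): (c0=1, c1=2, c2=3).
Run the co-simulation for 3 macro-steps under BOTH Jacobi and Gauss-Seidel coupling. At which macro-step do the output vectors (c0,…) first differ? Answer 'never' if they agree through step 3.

[Jacobi] macro 1: S0 reads c2=3 → after 1×micro: -5/2; S1 reads c1=2 → after 2×micro: -5/2; S2 reads c1=2 → after 1×micro: -2 ⇒ (c0=-5/2, c1=-5/2, c2=-2)
[Jacobi] macro 2: S0 reads c2=-2 → after 1×micro: 3/4; S1 reads c1=-5/2 → after 2×micro: 25/8; S2 reads c1=-5/2 → after 1×micro: 1 ⇒ (c0=3/4, c1=25/8, c2=1)
[Jacobi] macro 3: S0 reads c2=1 → after 1×micro: -5/8; S1 reads c1=25/8 → after 2×micro: -125/32; S2 reads c1=25/8 → after 1×micro: 1 ⇒ (c0=-5/8, c1=-125/32, c2=1)
[Gauss-Seidel] macro 1: S0 reads c2=3 → after 1×micro: -5/2; S1 reads c1=2 → after 2×micro: -5/2; S2 reads c1=-5/2 → after 1×micro: 1 ⇒ (c0=-5/2, c1=-5/2, c2=1)
[Gauss-Seidel] macro 2: S0 reads c2=1 → after 1×micro: -9/4; S1 reads c1=-5/2 → after 2×micro: 25/8; S2 reads c1=25/8 → after 1×micro: 1 ⇒ (c0=-9/4, c1=25/8, c2=1)
[Gauss-Seidel] macro 3: S0 reads c2=1 → after 1×micro: -17/8; S1 reads c1=25/8 → after 2×micro: -125/32; S2 reads c1=-125/32 → after 1×micro: -2 ⇒ (c0=-17/8, c1=-125/32, c2=-2)

first divergence at macro-step: 1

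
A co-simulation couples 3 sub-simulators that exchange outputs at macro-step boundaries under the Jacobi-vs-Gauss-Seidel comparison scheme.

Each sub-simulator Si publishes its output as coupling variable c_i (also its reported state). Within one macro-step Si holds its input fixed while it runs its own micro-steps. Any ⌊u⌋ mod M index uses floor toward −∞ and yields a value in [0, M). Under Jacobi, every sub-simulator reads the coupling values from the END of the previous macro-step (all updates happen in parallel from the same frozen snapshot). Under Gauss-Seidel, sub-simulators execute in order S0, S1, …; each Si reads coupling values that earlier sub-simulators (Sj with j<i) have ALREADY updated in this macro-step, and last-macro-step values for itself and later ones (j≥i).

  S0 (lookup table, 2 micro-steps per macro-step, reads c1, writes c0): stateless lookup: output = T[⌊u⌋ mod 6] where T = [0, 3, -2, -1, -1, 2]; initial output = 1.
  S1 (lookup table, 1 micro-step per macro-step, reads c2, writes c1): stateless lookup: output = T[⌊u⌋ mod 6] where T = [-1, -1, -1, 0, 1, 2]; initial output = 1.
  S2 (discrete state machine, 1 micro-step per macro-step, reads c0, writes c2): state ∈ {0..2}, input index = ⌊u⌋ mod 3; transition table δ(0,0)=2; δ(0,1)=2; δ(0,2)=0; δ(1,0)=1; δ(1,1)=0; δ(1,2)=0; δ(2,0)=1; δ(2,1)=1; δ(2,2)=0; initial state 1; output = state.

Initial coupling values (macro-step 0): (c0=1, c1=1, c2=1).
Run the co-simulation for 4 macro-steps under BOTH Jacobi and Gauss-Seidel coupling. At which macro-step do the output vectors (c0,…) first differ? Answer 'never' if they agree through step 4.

[Jacobi] macro 1: S0 reads c1=1 → after 2×micro: 3; S1 reads c2=1 → after 1×micro: -1; S2 reads c0=1 → after 1×micro: 0 ⇒ (c0=3, c1=-1, c2=0)
[Jacobi] macro 2: S0 reads c1=-1 → after 2×micro: 2; S1 reads c2=0 → after 1×micro: -1; S2 reads c0=3 → after 1×micro: 2 ⇒ (c0=2, c1=-1, c2=2)
[Jacobi] macro 3: S0 reads c1=-1 → after 2×micro: 2; S1 reads c2=2 → after 1×micro: -1; S2 reads c0=2 → after 1×micro: 0 ⇒ (c0=2, c1=-1, c2=0)
[Jacobi] macro 4: S0 reads c1=-1 → after 2×micro: 2; S1 reads c2=0 → after 1×micro: -1; S2 reads c0=2 → after 1×micro: 0 ⇒ (c0=2, c1=-1, c2=0)
[Gauss-Seidel] macro 1: S0 reads c1=1 → after 2×micro: 3; S1 reads c2=1 → after 1×micro: -1; S2 reads c0=3 → after 1×micro: 1 ⇒ (c0=3, c1=-1, c2=1)
[Gauss-Seidel] macro 2: S0 reads c1=-1 → after 2×micro: 2; S1 reads c2=1 → after 1×micro: -1; S2 reads c0=2 → after 1×micro: 0 ⇒ (c0=2, c1=-1, c2=0)
[Gauss-Seidel] macro 3: S0 reads c1=-1 → after 2×micro: 2; S1 reads c2=0 → after 1×micro: -1; S2 reads c0=2 → after 1×micro: 0 ⇒ (c0=2, c1=-1, c2=0)
[Gauss-Seidel] macro 4: S0 reads c1=-1 → after 2×micro: 2; S1 reads c2=0 → after 1×micro: -1; S2 reads c0=2 → after 1×micro: 0 ⇒ (c0=2, c1=-1, c2=0)

first divergence at macro-step: 1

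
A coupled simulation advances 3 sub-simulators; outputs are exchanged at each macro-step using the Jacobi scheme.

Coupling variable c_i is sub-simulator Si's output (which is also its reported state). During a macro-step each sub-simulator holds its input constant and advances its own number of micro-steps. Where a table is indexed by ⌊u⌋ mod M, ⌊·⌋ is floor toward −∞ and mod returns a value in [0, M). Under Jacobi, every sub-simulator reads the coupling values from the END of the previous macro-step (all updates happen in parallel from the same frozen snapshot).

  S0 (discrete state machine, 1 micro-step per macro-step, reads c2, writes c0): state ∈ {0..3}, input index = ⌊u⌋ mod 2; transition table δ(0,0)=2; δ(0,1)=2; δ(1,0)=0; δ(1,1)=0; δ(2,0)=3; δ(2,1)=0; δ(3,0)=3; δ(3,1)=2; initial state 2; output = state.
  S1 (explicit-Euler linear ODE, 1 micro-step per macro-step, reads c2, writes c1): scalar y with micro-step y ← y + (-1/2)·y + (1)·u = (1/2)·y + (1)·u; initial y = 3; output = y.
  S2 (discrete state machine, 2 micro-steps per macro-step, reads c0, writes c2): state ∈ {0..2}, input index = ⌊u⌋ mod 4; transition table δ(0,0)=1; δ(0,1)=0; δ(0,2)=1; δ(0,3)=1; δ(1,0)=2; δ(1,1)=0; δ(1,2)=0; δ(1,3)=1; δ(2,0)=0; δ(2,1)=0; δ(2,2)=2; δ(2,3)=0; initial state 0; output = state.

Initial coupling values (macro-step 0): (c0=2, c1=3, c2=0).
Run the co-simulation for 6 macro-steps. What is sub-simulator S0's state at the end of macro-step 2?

S0 state at macro-step 2 = 3

macro 1: S0 reads c2=0 → after 1×micro: 3; S1 reads c2=0 → after 1×micro: 3/2; S2 reads c0=2 → after 2×micro: 0 ⇒ (c0=3, c1=3/2, c2=0)
macro 2: S0 reads c2=0 → after 1×micro: 3; S1 reads c2=0 → after 1×micro: 3/4; S2 reads c0=3 → after 2×micro: 1 ⇒ (c0=3, c1=3/4, c2=1)
macro 3: S0 reads c2=1 → after 1×micro: 2; S1 reads c2=1 → after 1×micro: 11/8; S2 reads c0=3 → after 2×micro: 1 ⇒ (c0=2, c1=11/8, c2=1)
macro 4: S0 reads c2=1 → after 1×micro: 0; S1 reads c2=1 → after 1×micro: 27/16; S2 reads c0=2 → after 2×micro: 1 ⇒ (c0=0, c1=27/16, c2=1)
macro 5: S0 reads c2=1 → after 1×micro: 2; S1 reads c2=1 → after 1×micro: 59/32; S2 reads c0=0 → after 2×micro: 0 ⇒ (c0=2, c1=59/32, c2=0)
macro 6: S0 reads c2=0 → after 1×micro: 3; S1 reads c2=0 → after 1×micro: 59/64; S2 reads c0=2 → after 2×micro: 0 ⇒ (c0=3, c1=59/64, c2=0)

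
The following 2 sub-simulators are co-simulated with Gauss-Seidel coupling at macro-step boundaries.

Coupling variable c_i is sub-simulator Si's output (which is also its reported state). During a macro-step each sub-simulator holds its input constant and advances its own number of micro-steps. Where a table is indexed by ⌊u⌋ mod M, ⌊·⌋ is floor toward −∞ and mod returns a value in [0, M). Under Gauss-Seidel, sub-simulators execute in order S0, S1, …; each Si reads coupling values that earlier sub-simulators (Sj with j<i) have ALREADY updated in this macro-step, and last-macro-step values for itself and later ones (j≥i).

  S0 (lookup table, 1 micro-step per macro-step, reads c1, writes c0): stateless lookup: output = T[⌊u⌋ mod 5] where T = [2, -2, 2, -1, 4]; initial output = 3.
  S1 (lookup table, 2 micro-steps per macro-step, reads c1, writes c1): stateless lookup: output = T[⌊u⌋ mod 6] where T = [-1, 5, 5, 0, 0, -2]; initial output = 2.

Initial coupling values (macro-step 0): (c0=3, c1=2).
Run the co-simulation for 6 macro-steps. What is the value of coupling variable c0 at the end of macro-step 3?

c0 at macro-step 3 = -1

macro 1: S0 reads c1=2 → after 1×micro: 2; S1 reads c1=2 → after 2×micro: 5 ⇒ (c0=2, c1=5)
macro 2: S0 reads c1=5 → after 1×micro: 2; S1 reads c1=5 → after 2×micro: -2 ⇒ (c0=2, c1=-2)
macro 3: S0 reads c1=-2 → after 1×micro: -1; S1 reads c1=-2 → after 2×micro: 0 ⇒ (c0=-1, c1=0)
macro 4: S0 reads c1=0 → after 1×micro: 2; S1 reads c1=0 → after 2×micro: -1 ⇒ (c0=2, c1=-1)
macro 5: S0 reads c1=-1 → after 1×micro: 4; S1 reads c1=-1 → after 2×micro: -2 ⇒ (c0=4, c1=-2)
macro 6: S0 reads c1=-2 → after 1×micro: -1; S1 reads c1=-2 → after 2×micro: 0 ⇒ (c0=-1, c1=0)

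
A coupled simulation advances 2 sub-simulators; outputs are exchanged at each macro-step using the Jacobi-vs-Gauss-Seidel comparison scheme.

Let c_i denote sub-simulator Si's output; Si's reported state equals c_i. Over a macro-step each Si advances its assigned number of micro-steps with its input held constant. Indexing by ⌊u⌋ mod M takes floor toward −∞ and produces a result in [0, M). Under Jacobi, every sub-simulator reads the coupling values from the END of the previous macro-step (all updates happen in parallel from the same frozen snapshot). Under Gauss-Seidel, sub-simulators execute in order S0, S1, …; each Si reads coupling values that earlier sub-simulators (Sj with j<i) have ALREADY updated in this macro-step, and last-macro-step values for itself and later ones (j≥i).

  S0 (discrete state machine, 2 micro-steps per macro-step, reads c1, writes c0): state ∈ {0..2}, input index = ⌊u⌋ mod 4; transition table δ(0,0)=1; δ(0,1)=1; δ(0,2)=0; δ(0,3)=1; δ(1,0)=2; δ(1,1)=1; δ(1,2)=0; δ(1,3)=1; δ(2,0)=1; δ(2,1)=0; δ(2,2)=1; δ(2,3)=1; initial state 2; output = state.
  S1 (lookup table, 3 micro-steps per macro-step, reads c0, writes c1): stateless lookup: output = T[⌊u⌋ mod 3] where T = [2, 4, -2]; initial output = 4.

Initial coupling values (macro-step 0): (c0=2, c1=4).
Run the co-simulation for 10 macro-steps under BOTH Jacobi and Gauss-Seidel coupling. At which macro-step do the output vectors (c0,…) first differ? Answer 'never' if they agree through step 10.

first divergence at macro-step: 2

[Jacobi] macro 1: S0 reads c1=4 → after 2×micro: 2; S1 reads c0=2 → after 3×micro: -2 ⇒ (c0=2, c1=-2)
[Jacobi] macro 2: S0 reads c1=-2 → after 2×micro: 0; S1 reads c0=2 → after 3×micro: -2 ⇒ (c0=0, c1=-2)
[Jacobi] macro 3: S0 reads c1=-2 → after 2×micro: 0; S1 reads c0=0 → after 3×micro: 2 ⇒ (c0=0, c1=2)
[Jacobi] macro 4: S0 reads c1=2 → after 2×micro: 0; S1 reads c0=0 → after 3×micro: 2 ⇒ (c0=0, c1=2)
[Jacobi] macro 5: S0 reads c1=2 → after 2×micro: 0; S1 reads c0=0 → after 3×micro: 2 ⇒ (c0=0, c1=2)
[Jacobi] macro 6: S0 reads c1=2 → after 2×micro: 0; S1 reads c0=0 → after 3×micro: 2 ⇒ (c0=0, c1=2)
[Jacobi] macro 7: S0 reads c1=2 → after 2×micro: 0; S1 reads c0=0 → after 3×micro: 2 ⇒ (c0=0, c1=2)
[Jacobi] macro 8: S0 reads c1=2 → after 2×micro: 0; S1 reads c0=0 → after 3×micro: 2 ⇒ (c0=0, c1=2)
[Jacobi] macro 9: S0 reads c1=2 → after 2×micro: 0; S1 reads c0=0 → after 3×micro: 2 ⇒ (c0=0, c1=2)
[Jacobi] macro 10: S0 reads c1=2 → after 2×micro: 0; S1 reads c0=0 → after 3×micro: 2 ⇒ (c0=0, c1=2)
[Gauss-Seidel] macro 1: S0 reads c1=4 → after 2×micro: 2; S1 reads c0=2 → after 3×micro: -2 ⇒ (c0=2, c1=-2)
[Gauss-Seidel] macro 2: S0 reads c1=-2 → after 2×micro: 0; S1 reads c0=0 → after 3×micro: 2 ⇒ (c0=0, c1=2)
[Gauss-Seidel] macro 3: S0 reads c1=2 → after 2×micro: 0; S1 reads c0=0 → after 3×micro: 2 ⇒ (c0=0, c1=2)
[Gauss-Seidel] macro 4: S0 reads c1=2 → after 2×micro: 0; S1 reads c0=0 → after 3×micro: 2 ⇒ (c0=0, c1=2)
[Gauss-Seidel] macro 5: S0 reads c1=2 → after 2×micro: 0; S1 reads c0=0 → after 3×micro: 2 ⇒ (c0=0, c1=2)
[Gauss-Seidel] macro 6: S0 reads c1=2 → after 2×micro: 0; S1 reads c0=0 → after 3×micro: 2 ⇒ (c0=0, c1=2)
[Gauss-Seidel] macro 7: S0 reads c1=2 → after 2×micro: 0; S1 reads c0=0 → after 3×micro: 2 ⇒ (c0=0, c1=2)
[Gauss-Seidel] macro 8: S0 reads c1=2 → after 2×micro: 0; S1 reads c0=0 → after 3×micro: 2 ⇒ (c0=0, c1=2)
[Gauss-Seidel] macro 9: S0 reads c1=2 → after 2×micro: 0; S1 reads c0=0 → after 3×micro: 2 ⇒ (c0=0, c1=2)
[Gauss-Seidel] macro 10: S0 reads c1=2 → after 2×micro: 0; S1 reads c0=0 → after 3×micro: 2 ⇒ (c0=0, c1=2)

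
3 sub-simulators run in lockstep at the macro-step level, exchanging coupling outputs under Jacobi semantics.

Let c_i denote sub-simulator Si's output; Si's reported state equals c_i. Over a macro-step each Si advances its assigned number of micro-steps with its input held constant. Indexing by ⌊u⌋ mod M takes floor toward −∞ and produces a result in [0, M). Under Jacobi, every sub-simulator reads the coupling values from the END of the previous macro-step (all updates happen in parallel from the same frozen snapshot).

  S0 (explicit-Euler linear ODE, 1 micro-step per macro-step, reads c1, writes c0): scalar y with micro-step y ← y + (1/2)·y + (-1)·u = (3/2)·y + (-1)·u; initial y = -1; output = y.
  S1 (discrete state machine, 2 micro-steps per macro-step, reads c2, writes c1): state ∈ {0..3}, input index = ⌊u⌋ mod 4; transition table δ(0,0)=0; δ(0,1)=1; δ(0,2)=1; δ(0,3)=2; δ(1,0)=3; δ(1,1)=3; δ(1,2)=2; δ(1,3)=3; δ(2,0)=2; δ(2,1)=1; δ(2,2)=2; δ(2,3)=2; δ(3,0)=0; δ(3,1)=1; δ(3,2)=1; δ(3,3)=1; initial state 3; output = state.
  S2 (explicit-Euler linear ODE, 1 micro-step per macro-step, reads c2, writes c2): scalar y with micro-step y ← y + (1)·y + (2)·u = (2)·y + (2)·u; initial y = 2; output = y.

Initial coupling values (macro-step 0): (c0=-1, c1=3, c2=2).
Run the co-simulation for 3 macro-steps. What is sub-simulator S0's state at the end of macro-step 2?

macro 1: S0 reads c1=3 → after 1×micro: -9/2; S1 reads c2=2 → after 2×micro: 2; S2 reads c2=2 → after 1×micro: 8 ⇒ (c0=-9/2, c1=2, c2=8)
macro 2: S0 reads c1=2 → after 1×micro: -35/4; S1 reads c2=8 → after 2×micro: 2; S2 reads c2=8 → after 1×micro: 32 ⇒ (c0=-35/4, c1=2, c2=32)
macro 3: S0 reads c1=2 → after 1×micro: -121/8; S1 reads c2=32 → after 2×micro: 2; S2 reads c2=32 → after 1×micro: 128 ⇒ (c0=-121/8, c1=2, c2=128)

S0 state at macro-step 2 = -35/4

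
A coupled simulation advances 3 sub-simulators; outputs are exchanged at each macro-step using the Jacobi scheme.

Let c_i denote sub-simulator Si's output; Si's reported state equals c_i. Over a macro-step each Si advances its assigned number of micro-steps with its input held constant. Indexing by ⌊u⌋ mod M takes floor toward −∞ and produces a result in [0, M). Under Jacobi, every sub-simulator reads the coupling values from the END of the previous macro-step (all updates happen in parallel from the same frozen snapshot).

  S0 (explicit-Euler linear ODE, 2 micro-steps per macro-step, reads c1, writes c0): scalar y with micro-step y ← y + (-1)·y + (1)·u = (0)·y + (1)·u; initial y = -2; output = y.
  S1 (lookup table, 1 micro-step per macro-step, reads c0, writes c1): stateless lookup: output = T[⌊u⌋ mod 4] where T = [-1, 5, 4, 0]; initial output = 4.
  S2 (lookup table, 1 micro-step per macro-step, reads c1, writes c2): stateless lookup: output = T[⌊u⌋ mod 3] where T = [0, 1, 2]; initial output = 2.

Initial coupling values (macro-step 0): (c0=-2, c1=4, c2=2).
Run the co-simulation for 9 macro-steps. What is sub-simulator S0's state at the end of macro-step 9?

S0 state at macro-step 9 = 0

macro 1: S0 reads c1=4 → after 2×micro: 4; S1 reads c0=-2 → after 1×micro: 4; S2 reads c1=4 → after 1×micro: 1 ⇒ (c0=4, c1=4, c2=1)
macro 2: S0 reads c1=4 → after 2×micro: 4; S1 reads c0=4 → after 1×micro: -1; S2 reads c1=4 → after 1×micro: 1 ⇒ (c0=4, c1=-1, c2=1)
macro 3: S0 reads c1=-1 → after 2×micro: -1; S1 reads c0=4 → after 1×micro: -1; S2 reads c1=-1 → after 1×micro: 2 ⇒ (c0=-1, c1=-1, c2=2)
macro 4: S0 reads c1=-1 → after 2×micro: -1; S1 reads c0=-1 → after 1×micro: 0; S2 reads c1=-1 → after 1×micro: 2 ⇒ (c0=-1, c1=0, c2=2)
macro 5: S0 reads c1=0 → after 2×micro: 0; S1 reads c0=-1 → after 1×micro: 0; S2 reads c1=0 → after 1×micro: 0 ⇒ (c0=0, c1=0, c2=0)
macro 6: S0 reads c1=0 → after 2×micro: 0; S1 reads c0=0 → after 1×micro: -1; S2 reads c1=0 → after 1×micro: 0 ⇒ (c0=0, c1=-1, c2=0)
macro 7: S0 reads c1=-1 → after 2×micro: -1; S1 reads c0=0 → after 1×micro: -1; S2 reads c1=-1 → after 1×micro: 2 ⇒ (c0=-1, c1=-1, c2=2)
macro 8: S0 reads c1=-1 → after 2×micro: -1; S1 reads c0=-1 → after 1×micro: 0; S2 reads c1=-1 → after 1×micro: 2 ⇒ (c0=-1, c1=0, c2=2)
macro 9: S0 reads c1=0 → after 2×micro: 0; S1 reads c0=-1 → after 1×micro: 0; S2 reads c1=0 → after 1×micro: 0 ⇒ (c0=0, c1=0, c2=0)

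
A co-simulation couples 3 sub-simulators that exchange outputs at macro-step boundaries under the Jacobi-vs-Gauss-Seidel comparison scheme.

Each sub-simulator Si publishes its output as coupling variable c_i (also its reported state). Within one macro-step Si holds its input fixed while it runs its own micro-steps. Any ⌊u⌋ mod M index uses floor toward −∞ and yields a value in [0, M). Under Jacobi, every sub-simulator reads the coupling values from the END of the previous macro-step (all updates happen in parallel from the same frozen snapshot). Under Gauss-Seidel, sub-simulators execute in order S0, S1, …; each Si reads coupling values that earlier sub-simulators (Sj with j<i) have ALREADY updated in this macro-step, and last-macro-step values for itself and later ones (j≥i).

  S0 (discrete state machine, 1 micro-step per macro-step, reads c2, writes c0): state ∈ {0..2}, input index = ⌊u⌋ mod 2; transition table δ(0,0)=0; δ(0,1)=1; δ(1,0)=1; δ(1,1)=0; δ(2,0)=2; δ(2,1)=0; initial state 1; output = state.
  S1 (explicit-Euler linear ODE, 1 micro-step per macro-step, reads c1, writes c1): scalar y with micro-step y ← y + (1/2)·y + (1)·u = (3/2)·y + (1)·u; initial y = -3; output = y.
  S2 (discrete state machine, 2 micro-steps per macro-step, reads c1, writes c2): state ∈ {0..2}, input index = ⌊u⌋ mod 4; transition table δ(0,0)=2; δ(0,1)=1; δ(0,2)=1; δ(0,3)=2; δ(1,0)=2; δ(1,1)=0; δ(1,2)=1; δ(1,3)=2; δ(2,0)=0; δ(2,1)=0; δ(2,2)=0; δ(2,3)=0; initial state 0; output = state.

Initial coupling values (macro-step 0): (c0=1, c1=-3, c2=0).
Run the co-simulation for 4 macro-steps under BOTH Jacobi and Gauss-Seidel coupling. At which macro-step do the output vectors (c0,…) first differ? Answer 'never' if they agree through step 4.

first divergence at macro-step: 4

[Jacobi] macro 1: S0 reads c2=0 → after 1×micro: 1; S1 reads c1=-3 → after 1×micro: -15/2; S2 reads c1=-3 → after 2×micro: 0 ⇒ (c0=1, c1=-15/2, c2=0)
[Jacobi] macro 2: S0 reads c2=0 → after 1×micro: 1; S1 reads c1=-15/2 → after 1×micro: -75/4; S2 reads c1=-15/2 → after 2×micro: 0 ⇒ (c0=1, c1=-75/4, c2=0)
[Jacobi] macro 3: S0 reads c2=0 → after 1×micro: 1; S1 reads c1=-75/4 → after 1×micro: -375/8; S2 reads c1=-75/4 → after 2×micro: 0 ⇒ (c0=1, c1=-375/8, c2=0)
[Jacobi] macro 4: S0 reads c2=0 → after 1×micro: 1; S1 reads c1=-375/8 → after 1×micro: -1875/16; S2 reads c1=-375/8 → after 2×micro: 0 ⇒ (c0=1, c1=-1875/16, c2=0)
[Gauss-Seidel] macro 1: S0 reads c2=0 → after 1×micro: 1; S1 reads c1=-3 → after 1×micro: -15/2; S2 reads c1=-15/2 → after 2×micro: 0 ⇒ (c0=1, c1=-15/2, c2=0)
[Gauss-Seidel] macro 2: S0 reads c2=0 → after 1×micro: 1; S1 reads c1=-15/2 → after 1×micro: -75/4; S2 reads c1=-75/4 → after 2×micro: 0 ⇒ (c0=1, c1=-75/4, c2=0)
[Gauss-Seidel] macro 3: S0 reads c2=0 → after 1×micro: 1; S1 reads c1=-75/4 → after 1×micro: -375/8; S2 reads c1=-375/8 → after 2×micro: 0 ⇒ (c0=1, c1=-375/8, c2=0)
[Gauss-Seidel] macro 4: S0 reads c2=0 → after 1×micro: 1; S1 reads c1=-375/8 → after 1×micro: -1875/16; S2 reads c1=-1875/16 → after 2×micro: 1 ⇒ (c0=1, c1=-1875/16, c2=1)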